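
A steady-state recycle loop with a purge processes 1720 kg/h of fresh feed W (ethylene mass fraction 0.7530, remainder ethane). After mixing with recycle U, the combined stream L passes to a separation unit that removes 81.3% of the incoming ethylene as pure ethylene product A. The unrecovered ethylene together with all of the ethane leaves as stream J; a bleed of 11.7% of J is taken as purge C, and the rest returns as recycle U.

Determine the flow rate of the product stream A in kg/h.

ethylene in L: m_A = 1720×0.753 + (1−0.117)·(1−0.813)·m_A, so m_A = 1295.2/0.8349 = 1551.3 kg/h.
Product A = 0.813×1551.3 = 1261.2 kg/h.

1261 kg/h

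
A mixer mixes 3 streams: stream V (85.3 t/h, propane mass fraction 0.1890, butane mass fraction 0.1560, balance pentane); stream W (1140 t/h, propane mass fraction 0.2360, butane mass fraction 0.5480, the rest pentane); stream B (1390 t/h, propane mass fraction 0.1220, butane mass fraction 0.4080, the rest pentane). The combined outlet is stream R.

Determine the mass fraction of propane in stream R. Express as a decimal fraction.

0.1739

Total flow out = 85.3 + 1140 + 1390 = 2615.3 t/h.
propane in = 85.3×0.189 + 1140×0.236 + 1390×0.122 = 454.74 t/h.
propane mass fraction in R = 454.74/2615.3 = 0.1739.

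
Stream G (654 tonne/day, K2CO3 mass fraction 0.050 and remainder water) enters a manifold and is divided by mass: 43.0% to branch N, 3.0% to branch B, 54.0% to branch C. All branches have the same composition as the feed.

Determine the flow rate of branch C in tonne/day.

353.2 tonne/day

Branch C flow = 0.540×654 = 353.16 tonne/day.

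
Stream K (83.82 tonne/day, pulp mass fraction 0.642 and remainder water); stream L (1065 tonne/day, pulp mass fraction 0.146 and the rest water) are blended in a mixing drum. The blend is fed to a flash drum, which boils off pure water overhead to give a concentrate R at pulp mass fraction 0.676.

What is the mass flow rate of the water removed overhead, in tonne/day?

839.2 tonne/day

pulp entering = 83.82×0.642 + 1065×0.146 = 209.3 tonne/day.
All pulp reports to R, so R = 209.3/0.676 = 309.62 tonne/day.
Total feed = 1148.8 tonne/day; overhead = 1148.8 − 309.62 = 839.2 tonne/day.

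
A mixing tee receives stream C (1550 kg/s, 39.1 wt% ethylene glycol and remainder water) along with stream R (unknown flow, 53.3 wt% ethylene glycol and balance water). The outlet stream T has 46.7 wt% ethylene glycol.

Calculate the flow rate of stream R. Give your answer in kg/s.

1785 kg/s

Let R be the unknown flow. Total out = 1550 + R.
ethylene glycol balance: 606.05 + 0.533·R = 0.467·(1550 + R)
(0.533 − 0.467)·R = 0.467×1550 − 606.05 = 117.8
R = 117.8 / 0.066 = 1784.8 kg/s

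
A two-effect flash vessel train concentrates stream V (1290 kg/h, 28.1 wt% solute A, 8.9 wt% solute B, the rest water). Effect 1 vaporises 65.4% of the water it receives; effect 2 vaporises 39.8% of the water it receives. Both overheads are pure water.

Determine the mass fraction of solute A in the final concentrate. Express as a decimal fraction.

0.5606

water in feed = 1290×0.630 = 812.7 kg/h.
After stage 1: water left = (1−0.654)×812.7 = 281.19; stream total = 758.49 kg/h.
After stage 2: water left = (1−0.398)×281.19 = 169.28; final concentrate = 646.58 kg/h.
solute A fraction = 362.49/646.58 = 0.5606.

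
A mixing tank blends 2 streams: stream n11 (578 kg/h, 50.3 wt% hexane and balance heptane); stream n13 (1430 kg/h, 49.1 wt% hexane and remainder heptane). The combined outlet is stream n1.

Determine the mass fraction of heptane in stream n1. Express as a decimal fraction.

Total flow out = 578 + 1430 = 2008 kg/h.
heptane in = 578×0.497 + 1430×0.509 = 1015.1 kg/h.
heptane mass fraction in n1 = 1015.1/2008 = 0.506.

0.506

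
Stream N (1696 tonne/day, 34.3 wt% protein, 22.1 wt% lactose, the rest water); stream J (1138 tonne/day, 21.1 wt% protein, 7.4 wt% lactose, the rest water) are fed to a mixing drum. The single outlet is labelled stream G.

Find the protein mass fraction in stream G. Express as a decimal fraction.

0.290

Total flow out = 1696 + 1138 = 2834 tonne/day.
protein in = 1696×0.343 + 1138×0.211 = 821.85 tonne/day.
protein mass fraction in G = 821.85/2834 = 0.290.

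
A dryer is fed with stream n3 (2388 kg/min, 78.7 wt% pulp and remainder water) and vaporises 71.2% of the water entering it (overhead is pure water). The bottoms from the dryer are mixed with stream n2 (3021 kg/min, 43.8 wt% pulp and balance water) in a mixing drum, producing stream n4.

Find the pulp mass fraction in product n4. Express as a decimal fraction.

Vapour removed = 0.712×0.213×2388 = 362.15 kg/min; concentrate = 2025.8 kg/min.
pulp reaching the mixer = 1879.4 (from concentrate) + 3021×0.438 = 3202.6 kg/min.
Product flow = 2025.8 + 3021 = 5046.8 kg/min; pulp fraction = 0.635.

0.635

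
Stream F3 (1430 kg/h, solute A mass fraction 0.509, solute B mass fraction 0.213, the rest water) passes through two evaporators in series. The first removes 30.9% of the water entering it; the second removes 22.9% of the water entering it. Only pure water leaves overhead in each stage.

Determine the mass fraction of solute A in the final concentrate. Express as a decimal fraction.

0.585

water in feed = 1430×0.278 = 397.54 kg/h.
After stage 1: water left = (1−0.309)×397.54 = 274.7; stream total = 1307.2 kg/h.
After stage 2: water left = (1−0.229)×274.7 = 211.79; final concentrate = 1244.3 kg/h.
solute A fraction = 727.87/1244.3 = 0.585.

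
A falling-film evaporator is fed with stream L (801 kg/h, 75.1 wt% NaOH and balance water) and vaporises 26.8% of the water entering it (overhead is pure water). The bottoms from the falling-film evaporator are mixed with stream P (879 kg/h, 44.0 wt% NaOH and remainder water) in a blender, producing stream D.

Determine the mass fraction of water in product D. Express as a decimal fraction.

0.3924

Vapour removed = 0.268×0.249×801 = 53.452 kg/h; concentrate = 747.55 kg/h.
water reaching the mixer = 146 (from concentrate) + 879×0.560 = 638.24 kg/h.
Product flow = 747.55 + 879 = 1626.5 kg/h; water fraction = 0.3924.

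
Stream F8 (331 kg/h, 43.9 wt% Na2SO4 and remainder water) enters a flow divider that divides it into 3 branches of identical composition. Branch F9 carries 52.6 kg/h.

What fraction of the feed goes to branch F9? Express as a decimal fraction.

0.159

Fraction to F9 = 52.6/331 = 0.1589.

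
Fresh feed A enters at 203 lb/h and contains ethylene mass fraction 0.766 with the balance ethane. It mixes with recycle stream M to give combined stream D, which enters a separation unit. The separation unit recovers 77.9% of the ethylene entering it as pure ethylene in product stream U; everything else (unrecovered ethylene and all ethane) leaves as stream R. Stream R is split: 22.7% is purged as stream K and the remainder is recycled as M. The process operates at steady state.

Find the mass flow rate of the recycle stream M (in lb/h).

193.8 lb/h

ethane enters only via A and leaves only via the purge: 203×0.234 = 0.227×(ethane in R), and the separation unit passes all ethane, so ethane in D = ethane in R = 209.26 lb/h.
ethylene in D: m_A = 203×0.766 + (1−0.227)·(1−0.779)·m_A, so m_A = 155.5/0.8292 = 187.54 lb/h.
R = (1−0.779)×187.54 + 209.26 = 250.71 lb/h.
Recycle M = (1−0.227)×250.71 = 193.8 lb/h.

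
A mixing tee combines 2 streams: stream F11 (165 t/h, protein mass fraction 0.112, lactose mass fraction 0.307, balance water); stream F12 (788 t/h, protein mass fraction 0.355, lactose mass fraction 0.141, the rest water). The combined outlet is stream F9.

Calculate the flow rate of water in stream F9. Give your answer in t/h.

water out = water in = 165×0.581 + 788×0.504 = 493.02 t/h.

493 t/h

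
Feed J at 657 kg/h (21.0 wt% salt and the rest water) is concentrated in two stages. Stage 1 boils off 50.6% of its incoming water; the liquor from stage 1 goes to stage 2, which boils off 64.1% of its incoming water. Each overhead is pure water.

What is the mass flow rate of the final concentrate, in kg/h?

water in feed = 657×0.790 = 519.03 kg/h.
After stage 1: water left = (1−0.506)×519.03 = 256.4; stream total = 394.37 kg/h.
After stage 2: water left = (1−0.641)×256.4 = 92.048; final concentrate = 230.02 kg/h.

230 kg/h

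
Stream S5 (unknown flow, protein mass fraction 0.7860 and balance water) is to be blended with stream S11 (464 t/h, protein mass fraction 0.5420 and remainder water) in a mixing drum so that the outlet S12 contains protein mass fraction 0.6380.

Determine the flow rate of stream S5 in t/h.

301 t/h

Let S5 be the unknown flow. Total out = 464 + S5.
protein balance: 251.49 + 0.786·S5 = 0.638·(464 + S5)
(0.786 − 0.638)·S5 = 0.638×464 − 251.49 = 44.544
S5 = 44.544 / 0.148 = 300.97 t/h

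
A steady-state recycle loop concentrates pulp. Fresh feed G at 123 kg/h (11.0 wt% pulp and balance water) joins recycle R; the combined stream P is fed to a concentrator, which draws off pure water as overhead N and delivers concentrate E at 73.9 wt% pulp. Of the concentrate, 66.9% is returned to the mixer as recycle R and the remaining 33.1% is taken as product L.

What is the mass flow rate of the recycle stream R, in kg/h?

Overall pulp balance (none leaves overhead): pulp in fresh feed = pulp in product, i.e. 123×0.110 = (1−0.669)·E·0.739.
E = 13.53/(0.739×0.331) = 55.313 kg/h.
Recycle R = 0.669×55.313 = 37.004 kg/h.

37 kg/h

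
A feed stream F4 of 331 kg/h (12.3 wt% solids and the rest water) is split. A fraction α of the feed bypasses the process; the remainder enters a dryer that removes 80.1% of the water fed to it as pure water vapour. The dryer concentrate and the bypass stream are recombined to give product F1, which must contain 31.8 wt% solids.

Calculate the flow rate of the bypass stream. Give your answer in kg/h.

42.06 kg/h

All 331×0.123 = 40.713 kg/h of solids reaches F1, so F1 = 40.713/0.318 = 128.03 kg/h and vapour = 202.97 kg/h.
The evaporator receives (1−α)·331 of feed at 0.877 water and removes 0.801 of that water:
0.801×0.877×(1−α)×331 = 202.97
(1−α) = 202.97/232.52 = 0.8729;  α = 0.1271.
Bypass flow = 0.1271×331 = 42.063 kg/h.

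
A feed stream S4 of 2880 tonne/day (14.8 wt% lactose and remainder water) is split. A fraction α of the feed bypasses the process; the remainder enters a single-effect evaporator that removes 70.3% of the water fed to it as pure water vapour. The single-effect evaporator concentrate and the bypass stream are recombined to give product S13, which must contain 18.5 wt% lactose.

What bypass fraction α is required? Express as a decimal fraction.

All 2880×0.148 = 426.24 tonne/day of lactose reaches S13, so S13 = 426.24/0.185 = 2304 tonne/day and vapour = 576 tonne/day.
The evaporator receives (1−α)·2880 of feed at 0.852 water and removes 0.703 of that water:
0.703×0.852×(1−α)×2880 = 576
(1−α) = 576/1725 = 0.3339;  α = 0.6661.

0.666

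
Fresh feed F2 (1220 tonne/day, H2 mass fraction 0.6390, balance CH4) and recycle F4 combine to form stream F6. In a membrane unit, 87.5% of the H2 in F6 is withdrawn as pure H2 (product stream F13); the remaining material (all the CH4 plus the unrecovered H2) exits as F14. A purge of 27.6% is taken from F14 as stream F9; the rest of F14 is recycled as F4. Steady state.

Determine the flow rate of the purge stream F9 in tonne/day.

470 tonne/day

CH4 enters only via F2 and leaves only via the purge: 1220×0.361 = 0.276×(CH4 in F14), and the membrane unit passes all CH4, so CH4 in F6 = CH4 in F14 = 1595.7 tonne/day.
H2 in F6: m_A = 1220×0.639 + (1−0.276)·(1−0.875)·m_A, so m_A = 779.58/0.9095 = 857.15 tonne/day.
F14 = (1−0.875)×857.15 + 1595.7 = 1702.9 tonne/day.
Purge F9 = 0.276×1702.9 = 469.99 tonne/day.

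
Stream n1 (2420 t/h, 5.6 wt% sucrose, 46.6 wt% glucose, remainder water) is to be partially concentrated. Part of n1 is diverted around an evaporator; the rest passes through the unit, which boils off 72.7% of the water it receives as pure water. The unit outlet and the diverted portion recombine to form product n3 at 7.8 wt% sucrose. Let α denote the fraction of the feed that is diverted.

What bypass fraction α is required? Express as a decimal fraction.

All 2420×0.056 = 135.52 t/h of sucrose reaches n3, so n3 = 135.52/0.078 = 1737.4 t/h and vapour = 682.56 t/h.
The evaporator receives (1−α)·2420 of feed at 0.478 water and removes 0.727 of that water:
0.727×0.478×(1−α)×2420 = 682.56
(1−α) = 682.56/840.96 = 0.8116;  α = 0.1884.

0.188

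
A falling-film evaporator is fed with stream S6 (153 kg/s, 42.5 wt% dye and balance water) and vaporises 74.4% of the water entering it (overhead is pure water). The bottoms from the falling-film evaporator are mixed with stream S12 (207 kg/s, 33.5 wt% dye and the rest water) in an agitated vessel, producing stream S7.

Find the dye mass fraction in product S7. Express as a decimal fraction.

0.456

Vapour removed = 0.744×0.575×153 = 65.453 kg/s; concentrate = 87.547 kg/s.
dye reaching the mixer = 65.025 (from concentrate) + 207×0.335 = 134.37 kg/s.
Product flow = 87.547 + 207 = 294.55 kg/s; dye fraction = 0.456.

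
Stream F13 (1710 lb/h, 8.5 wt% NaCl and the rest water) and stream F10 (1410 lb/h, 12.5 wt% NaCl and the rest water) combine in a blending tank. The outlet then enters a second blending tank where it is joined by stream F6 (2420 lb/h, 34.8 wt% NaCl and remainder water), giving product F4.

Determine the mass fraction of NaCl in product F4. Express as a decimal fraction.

Overall, product flow = 5540 lb/h.
NaCl in = 1710×0.085 + 1410×0.125 + 2420×0.348 = 1163.8 lb/h.
NaCl fraction in F4 = 0.210.

0.210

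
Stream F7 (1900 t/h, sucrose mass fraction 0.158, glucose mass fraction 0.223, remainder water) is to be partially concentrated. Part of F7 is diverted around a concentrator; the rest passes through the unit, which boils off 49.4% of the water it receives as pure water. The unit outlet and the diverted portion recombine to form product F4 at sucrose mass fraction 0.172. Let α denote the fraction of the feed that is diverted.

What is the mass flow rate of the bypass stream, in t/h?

1394 t/h

All 1900×0.158 = 300.2 t/h of sucrose reaches F4, so F4 = 300.2/0.172 = 1745.3 t/h and vapour = 154.65 t/h.
The evaporator receives (1−α)·1900 of feed at 0.619 water and removes 0.494 of that water:
0.494×0.619×(1−α)×1900 = 154.65
(1−α) = 154.65/580.99 = 0.2662;  α = 0.7338.
Bypass flow = 0.7338×1900 = 1394.3 t/h.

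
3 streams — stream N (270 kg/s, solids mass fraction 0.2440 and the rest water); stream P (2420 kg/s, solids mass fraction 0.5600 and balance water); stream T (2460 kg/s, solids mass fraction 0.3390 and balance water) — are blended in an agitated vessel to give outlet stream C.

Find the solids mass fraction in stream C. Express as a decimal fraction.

0.4379

Total flow out = 270 + 2420 + 2460 = 5150 kg/s.
solids in = 270×0.244 + 2420×0.560 + 2460×0.339 = 2255 kg/s.
solids mass fraction in C = 2255/5150 = 0.4379.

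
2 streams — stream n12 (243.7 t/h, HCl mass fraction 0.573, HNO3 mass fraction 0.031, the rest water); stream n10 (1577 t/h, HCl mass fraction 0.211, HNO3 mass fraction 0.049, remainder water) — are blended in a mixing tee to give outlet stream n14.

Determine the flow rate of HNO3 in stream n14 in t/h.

84.83 t/h

HNO3 out = HNO3 in = 243.7×0.031 + 1577×0.049 = 84.828 t/h.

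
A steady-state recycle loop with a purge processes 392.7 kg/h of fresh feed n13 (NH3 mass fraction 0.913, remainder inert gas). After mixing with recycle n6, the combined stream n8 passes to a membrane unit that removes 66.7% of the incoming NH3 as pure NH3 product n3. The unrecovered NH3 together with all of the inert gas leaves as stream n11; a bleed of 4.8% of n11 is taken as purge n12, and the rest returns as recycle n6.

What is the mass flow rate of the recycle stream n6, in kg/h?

inert gas enters only via n13 and leaves only via the purge: 392.7×0.087 = 0.048×(inert gas in n11), and the membrane unit passes all inert gas, so inert gas in n8 = inert gas in n11 = 711.77 kg/h.
NH3 in n8: m_A = 392.7×0.913 + (1−0.048)·(1−0.667)·m_A, so m_A = 358.54/0.6830 = 524.95 kg/h.
n11 = (1−0.667)×524.95 + 711.77 = 886.58 kg/h.
Recycle n6 = (1−0.048)×886.58 = 844.02 kg/h.

844 kg/h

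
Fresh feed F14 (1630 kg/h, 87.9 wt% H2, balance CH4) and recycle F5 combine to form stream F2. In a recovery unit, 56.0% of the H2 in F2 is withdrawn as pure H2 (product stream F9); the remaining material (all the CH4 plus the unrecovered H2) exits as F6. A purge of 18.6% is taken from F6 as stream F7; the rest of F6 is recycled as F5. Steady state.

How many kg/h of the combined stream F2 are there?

CH4 enters only via F14 and leaves only via the purge: 1630×0.121 = 0.186×(CH4 in F6), and the recovery unit passes all CH4, so CH4 in F2 = CH4 in F6 = 1060.4 kg/h.
H2 in F2: m_A = 1630×0.879 + (1−0.186)·(1−0.560)·m_A, so m_A = 1432.8/0.6418 = 2232.3 kg/h.
F2 = 2232.3 + 1060.4 = 3292.7 kg/h.

3293 kg/h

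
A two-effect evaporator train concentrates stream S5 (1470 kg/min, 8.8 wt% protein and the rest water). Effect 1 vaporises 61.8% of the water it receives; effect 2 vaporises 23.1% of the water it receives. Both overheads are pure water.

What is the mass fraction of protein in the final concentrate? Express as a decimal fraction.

0.247

water in feed = 1470×0.912 = 1340.6 kg/min.
After stage 1: water left = (1−0.618)×1340.6 = 512.12; stream total = 641.48 kg/min.
After stage 2: water left = (1−0.231)×512.12 = 393.82; final concentrate = 523.18 kg/min.
protein fraction = 129.36/523.18 = 0.247.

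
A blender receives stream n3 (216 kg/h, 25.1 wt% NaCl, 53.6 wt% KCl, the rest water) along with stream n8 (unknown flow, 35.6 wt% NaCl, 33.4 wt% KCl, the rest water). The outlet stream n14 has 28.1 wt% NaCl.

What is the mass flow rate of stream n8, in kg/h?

Let n8 be the unknown flow. Total out = 216 + n8.
NaCl balance: 54.216 + 0.356·n8 = 0.281·(216 + n8)
(0.356 − 0.281)·n8 = 0.281×216 − 54.216 = 6.48
n8 = 6.48 / 0.075 = 86.4 kg/h

86.4 kg/h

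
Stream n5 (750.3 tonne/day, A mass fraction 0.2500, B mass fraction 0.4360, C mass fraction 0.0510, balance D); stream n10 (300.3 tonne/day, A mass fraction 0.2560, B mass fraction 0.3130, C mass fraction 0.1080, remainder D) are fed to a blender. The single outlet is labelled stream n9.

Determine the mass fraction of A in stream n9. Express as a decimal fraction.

0.2517

Total flow out = 750.3 + 300.3 = 1050.6 tonne/day.
A in = 750.3×0.250 + 300.3×0.256 = 264.45 tonne/day.
A mass fraction in n9 = 264.45/1050.6 = 0.2517.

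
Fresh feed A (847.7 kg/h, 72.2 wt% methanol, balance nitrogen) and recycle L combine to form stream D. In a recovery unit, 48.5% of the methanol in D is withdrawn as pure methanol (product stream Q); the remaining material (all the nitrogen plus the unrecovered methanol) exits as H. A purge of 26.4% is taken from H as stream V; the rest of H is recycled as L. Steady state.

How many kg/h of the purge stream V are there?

nitrogen enters only via A and leaves only via the purge: 847.7×0.278 = 0.264×(nitrogen in H), and the recovery unit passes all nitrogen, so nitrogen in D = nitrogen in H = 892.65 kg/h.
methanol in D: m_A = 847.7×0.722 + (1−0.264)·(1−0.485)·m_A, so m_A = 612.04/0.6210 = 985.63 kg/h.
H = (1−0.485)×985.63 + 892.65 = 1400.3 kg/h.
Purge V = 0.264×1400.3 = 369.67 kg/h.

369.7 kg/h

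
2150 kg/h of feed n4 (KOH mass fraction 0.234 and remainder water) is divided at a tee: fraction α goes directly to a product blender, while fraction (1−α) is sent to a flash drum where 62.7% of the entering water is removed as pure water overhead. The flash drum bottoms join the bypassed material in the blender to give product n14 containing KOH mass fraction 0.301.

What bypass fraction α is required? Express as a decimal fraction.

0.537

All 2150×0.234 = 503.1 kg/h of KOH reaches n14, so n14 = 503.1/0.301 = 1671.4 kg/h and vapour = 478.57 kg/h.
The evaporator receives (1−α)·2150 of feed at 0.766 water and removes 0.627 of that water:
0.627×0.766×(1−α)×2150 = 478.57
(1−α) = 478.57/1032.6 = 0.4635;  α = 0.5365.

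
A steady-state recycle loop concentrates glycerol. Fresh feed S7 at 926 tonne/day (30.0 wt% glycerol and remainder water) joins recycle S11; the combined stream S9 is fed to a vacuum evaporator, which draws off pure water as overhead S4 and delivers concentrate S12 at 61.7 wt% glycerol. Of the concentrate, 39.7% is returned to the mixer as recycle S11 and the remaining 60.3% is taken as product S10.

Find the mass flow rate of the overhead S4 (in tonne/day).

475.8 tonne/day

Overall glycerol balance (none leaves overhead): glycerol in fresh feed = glycerol in product, i.e. 926×0.300 = (1−0.397)·S12·0.617.
S12 = 277.8/(0.617×0.603) = 746.67 tonne/day.
Recycle S11 = 0.397×746.67 = 296.43 tonne/day.
Combined feed S9 = 926 + 296.43 = 1222.4 tonne/day.
Overhead S4 = S9 − S12 = 1222.4 − 746.67 = 475.76 tonne/day.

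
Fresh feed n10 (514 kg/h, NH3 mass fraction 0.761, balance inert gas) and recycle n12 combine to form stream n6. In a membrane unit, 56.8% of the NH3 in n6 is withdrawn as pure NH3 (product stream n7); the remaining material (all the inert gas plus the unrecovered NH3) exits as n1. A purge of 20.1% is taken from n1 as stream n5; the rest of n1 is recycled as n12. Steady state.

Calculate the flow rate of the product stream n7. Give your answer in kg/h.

NH3 in n6: m_A = 514×0.761 + (1−0.201)·(1−0.568)·m_A, so m_A = 391.15/0.6548 = 597.33 kg/h.
Product n7 = 0.568×597.33 = 339.29 kg/h.

339.3 kg/h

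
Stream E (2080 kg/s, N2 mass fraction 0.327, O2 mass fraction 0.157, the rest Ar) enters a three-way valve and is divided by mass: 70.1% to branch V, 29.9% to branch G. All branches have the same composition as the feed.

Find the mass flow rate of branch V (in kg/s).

Branch V flow = 0.701×2080 = 1458.1 kg/s.

1458 kg/s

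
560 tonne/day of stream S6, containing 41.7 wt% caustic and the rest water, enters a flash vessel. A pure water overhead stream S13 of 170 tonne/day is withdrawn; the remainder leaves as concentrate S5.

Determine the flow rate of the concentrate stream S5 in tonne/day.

Concentrate = 560 − 170 = 390 tonne/day.

390 tonne/day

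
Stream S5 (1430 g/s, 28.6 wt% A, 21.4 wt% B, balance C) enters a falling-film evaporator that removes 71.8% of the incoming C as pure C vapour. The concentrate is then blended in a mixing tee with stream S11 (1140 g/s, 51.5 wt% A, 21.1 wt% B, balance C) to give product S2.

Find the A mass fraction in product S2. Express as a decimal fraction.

Vapour removed = 0.718×0.500×1430 = 513.37 g/s; concentrate = 916.63 g/s.
A reaching the mixer = 408.98 (from concentrate) + 1140×0.515 = 996.08 g/s.
Product flow = 916.63 + 1140 = 2056.6 g/s; A fraction = 0.484.

0.484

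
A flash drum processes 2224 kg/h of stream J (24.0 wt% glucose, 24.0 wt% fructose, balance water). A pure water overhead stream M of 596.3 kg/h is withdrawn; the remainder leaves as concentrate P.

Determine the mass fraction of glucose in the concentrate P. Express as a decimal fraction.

0.328

glucose is not removed: 2224×0.240 = 533.76 kg/h of glucose enters P.
Concentrate = 2224 − 596.3 = 1627.7 kg/h.
Mass fraction = 533.76/1627.7 = 0.328.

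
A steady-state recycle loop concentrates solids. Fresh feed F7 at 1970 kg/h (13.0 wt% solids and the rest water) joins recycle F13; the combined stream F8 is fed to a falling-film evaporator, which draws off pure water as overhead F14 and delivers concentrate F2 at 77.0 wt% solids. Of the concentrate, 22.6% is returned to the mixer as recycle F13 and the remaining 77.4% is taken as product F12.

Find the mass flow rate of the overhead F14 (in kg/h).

1637 kg/h

Overall solids balance (none leaves overhead): solids in fresh feed = solids in product, i.e. 1970×0.130 = (1−0.226)·F2·0.770.
F2 = 256.1/(0.770×0.774) = 429.71 kg/h.
Recycle F13 = 0.226×429.71 = 97.115 kg/h.
Combined feed F8 = 1970 + 97.115 = 2067.1 kg/h.
Overhead F14 = F8 − F2 = 2067.1 − 429.71 = 1637.4 kg/h.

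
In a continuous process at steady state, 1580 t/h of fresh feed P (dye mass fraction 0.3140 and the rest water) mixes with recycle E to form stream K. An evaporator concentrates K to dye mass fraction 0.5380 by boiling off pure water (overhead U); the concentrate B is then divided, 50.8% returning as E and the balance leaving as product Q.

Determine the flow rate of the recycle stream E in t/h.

952.1 t/h

Overall dye balance (none leaves overhead): dye in fresh feed = dye in product, i.e. 1580×0.314 = (1−0.508)·B·0.538.
B = 496.12/(0.538×0.492) = 1874.3 t/h.
Recycle E = 0.508×1874.3 = 952.14 t/h.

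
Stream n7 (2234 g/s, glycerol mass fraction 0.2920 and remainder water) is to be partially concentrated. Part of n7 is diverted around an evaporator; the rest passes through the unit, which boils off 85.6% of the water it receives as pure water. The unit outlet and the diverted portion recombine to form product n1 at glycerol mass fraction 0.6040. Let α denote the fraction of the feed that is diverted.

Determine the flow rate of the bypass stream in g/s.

329.9 g/s

All 2234×0.292 = 652.33 g/s of glycerol reaches n1, so n1 = 652.33/0.604 = 1080 g/s and vapour = 1154 g/s.
The evaporator receives (1−α)·2234 of feed at 0.708 water and removes 0.856 of that water:
0.856×0.708×(1−α)×2234 = 1154
(1−α) = 1154/1353.9 = 0.8523;  α = 0.1477.
Bypass flow = 0.1477×2234 = 329.88 g/s.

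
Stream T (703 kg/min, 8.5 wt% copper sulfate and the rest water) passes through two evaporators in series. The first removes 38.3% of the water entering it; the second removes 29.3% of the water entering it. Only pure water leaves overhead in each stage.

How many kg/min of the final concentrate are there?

water in feed = 703×0.915 = 643.25 kg/min.
After stage 1: water left = (1−0.383)×643.25 = 396.88; stream total = 456.64 kg/min.
After stage 2: water left = (1−0.293)×396.88 = 280.6; final concentrate = 340.35 kg/min.

340.4 kg/min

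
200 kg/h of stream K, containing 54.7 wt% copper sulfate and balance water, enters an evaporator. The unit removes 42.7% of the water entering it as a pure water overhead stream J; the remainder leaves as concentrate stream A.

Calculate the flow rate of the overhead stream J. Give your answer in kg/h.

38.69 kg/h

water entering = 200×0.453 = 90.6 kg/h; overhead removed = 0.427×90.6 = 38.686 kg/h.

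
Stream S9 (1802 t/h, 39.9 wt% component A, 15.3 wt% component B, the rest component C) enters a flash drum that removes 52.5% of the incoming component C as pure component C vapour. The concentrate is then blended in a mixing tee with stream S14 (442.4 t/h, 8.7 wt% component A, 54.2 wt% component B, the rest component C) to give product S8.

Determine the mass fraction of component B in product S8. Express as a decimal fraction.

0.283

Vapour removed = 0.525×0.448×1802 = 423.83 t/h; concentrate = 1378.2 t/h.
component B reaching the mixer = 275.71 (from concentrate) + 442.4×0.542 = 515.49 t/h.
Product flow = 1378.2 + 442.4 = 1820.6 t/h; component B fraction = 0.283.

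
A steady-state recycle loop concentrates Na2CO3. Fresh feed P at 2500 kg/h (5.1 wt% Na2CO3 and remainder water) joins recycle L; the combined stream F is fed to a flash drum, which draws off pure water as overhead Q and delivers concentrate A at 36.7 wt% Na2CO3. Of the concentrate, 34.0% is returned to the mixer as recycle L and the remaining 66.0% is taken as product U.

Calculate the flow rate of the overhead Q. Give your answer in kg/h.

2153 kg/h

Overall Na2CO3 balance (none leaves overhead): Na2CO3 in fresh feed = Na2CO3 in product, i.e. 2500×0.051 = (1−0.340)·A·0.367.
A = 127.5/(0.367×0.660) = 526.38 kg/h.
Recycle L = 0.340×526.38 = 178.97 kg/h.
Combined feed F = 2500 + 178.97 = 2679 kg/h.
Overhead Q = F − A = 2679 − 526.38 = 2152.6 kg/h.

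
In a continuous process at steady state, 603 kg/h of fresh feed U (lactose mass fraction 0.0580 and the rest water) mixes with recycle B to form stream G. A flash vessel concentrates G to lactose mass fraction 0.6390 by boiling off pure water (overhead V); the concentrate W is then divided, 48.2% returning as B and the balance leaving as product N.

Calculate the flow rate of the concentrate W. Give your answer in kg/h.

Overall lactose balance (none leaves overhead): lactose in fresh feed = lactose in product, i.e. 603×0.058 = (1−0.482)·W·0.639.
W = 34.974/(0.639×0.518) = 105.66 kg/h.

105.7 kg/h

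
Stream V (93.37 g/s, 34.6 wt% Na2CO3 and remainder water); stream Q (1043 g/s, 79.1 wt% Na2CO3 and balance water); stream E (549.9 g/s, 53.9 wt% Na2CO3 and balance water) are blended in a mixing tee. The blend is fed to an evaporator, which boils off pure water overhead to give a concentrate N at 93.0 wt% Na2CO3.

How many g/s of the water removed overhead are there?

Na2CO3 entering = 93.37×0.346 + 1043×0.791 + 549.9×0.539 = 1153.7 g/s.
All Na2CO3 reports to N, so N = 1153.7/0.930 = 1240.6 g/s.
Total feed = 1686.3 g/s; overhead = 1686.3 − 1240.6 = 445.72 g/s.

445.7 g/s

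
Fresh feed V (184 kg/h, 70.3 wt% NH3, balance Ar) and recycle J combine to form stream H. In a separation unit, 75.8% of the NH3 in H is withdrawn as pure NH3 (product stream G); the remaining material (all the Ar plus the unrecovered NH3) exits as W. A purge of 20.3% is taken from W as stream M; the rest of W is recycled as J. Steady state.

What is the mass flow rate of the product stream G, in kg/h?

NH3 in H: m_A = 184×0.703 + (1−0.203)·(1−0.758)·m_A, so m_A = 129.35/0.8071 = 160.26 kg/h.
Product G = 0.758×160.26 = 121.48 kg/h.

121.5 kg/h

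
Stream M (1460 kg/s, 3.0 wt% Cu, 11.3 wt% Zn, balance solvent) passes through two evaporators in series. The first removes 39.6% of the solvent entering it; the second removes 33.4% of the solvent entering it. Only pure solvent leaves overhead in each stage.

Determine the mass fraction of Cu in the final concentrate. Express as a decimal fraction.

0.0615

solvent in feed = 1460×0.857 = 1251.2 kg/s.
After stage 1: solvent left = (1−0.396)×1251.2 = 755.74; stream total = 964.52 kg/s.
After stage 2: solvent left = (1−0.334)×755.74 = 503.32; final concentrate = 712.1 kg/s.
Cu fraction = 43.8/712.1 = 0.0615.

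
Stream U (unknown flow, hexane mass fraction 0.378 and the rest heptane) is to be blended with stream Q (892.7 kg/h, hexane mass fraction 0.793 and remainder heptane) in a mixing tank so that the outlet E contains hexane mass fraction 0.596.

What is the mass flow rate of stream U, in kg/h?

806.7 kg/h

Let U be the unknown flow. Total out = 892.7 + U.
hexane balance: 707.91 + 0.378·U = 0.596·(892.7 + U)
(0.378 − 0.596)·U = 0.596×892.7 − 707.91 = -175.86
U = -175.86 / -0.218 = 806.71 kg/h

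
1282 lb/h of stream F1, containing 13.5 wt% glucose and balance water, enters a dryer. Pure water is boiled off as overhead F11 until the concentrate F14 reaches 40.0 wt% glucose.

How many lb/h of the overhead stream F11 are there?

glucose is conserved: 1282×0.135 = 173.07 lb/h all reports to the concentrate.
Concentrate = 173.07/(target fraction) = 432.68 lb/h.
Overhead = 1282 − 432.68 = 849.33 lb/h.

849.3 lb/h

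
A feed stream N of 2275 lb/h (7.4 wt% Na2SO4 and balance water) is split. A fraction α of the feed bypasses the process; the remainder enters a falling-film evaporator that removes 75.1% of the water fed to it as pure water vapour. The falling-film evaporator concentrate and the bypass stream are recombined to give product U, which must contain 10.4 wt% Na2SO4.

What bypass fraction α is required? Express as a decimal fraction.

All 2275×0.074 = 168.35 lb/h of Na2SO4 reaches U, so U = 168.35/0.104 = 1618.8 lb/h and vapour = 656.25 lb/h.
The evaporator receives (1−α)·2275 of feed at 0.926 water and removes 0.751 of that water:
0.751×0.926×(1−α)×2275 = 656.25
(1−α) = 656.25/1582.1 = 0.4148;  α = 0.5852.

0.585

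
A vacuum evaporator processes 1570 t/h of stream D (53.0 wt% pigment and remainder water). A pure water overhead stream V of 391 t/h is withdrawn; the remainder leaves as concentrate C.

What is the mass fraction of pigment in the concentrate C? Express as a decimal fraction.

0.706

pigment is not removed: 1570×0.530 = 832.1 t/h of pigment enters C.
Concentrate = 1570 − 391 = 1179 t/h.
Mass fraction = 832.1/1179 = 0.706.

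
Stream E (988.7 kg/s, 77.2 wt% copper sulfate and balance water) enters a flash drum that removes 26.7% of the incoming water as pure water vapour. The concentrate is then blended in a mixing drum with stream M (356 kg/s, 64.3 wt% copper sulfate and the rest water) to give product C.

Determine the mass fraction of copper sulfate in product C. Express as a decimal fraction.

0.7724

Vapour removed = 0.267×0.228×988.7 = 60.188 kg/s; concentrate = 928.51 kg/s.
copper sulfate reaching the mixer = 763.28 (from concentrate) + 356×0.643 = 992.18 kg/s.
Product flow = 928.51 + 356 = 1284.5 kg/s; copper sulfate fraction = 0.7724.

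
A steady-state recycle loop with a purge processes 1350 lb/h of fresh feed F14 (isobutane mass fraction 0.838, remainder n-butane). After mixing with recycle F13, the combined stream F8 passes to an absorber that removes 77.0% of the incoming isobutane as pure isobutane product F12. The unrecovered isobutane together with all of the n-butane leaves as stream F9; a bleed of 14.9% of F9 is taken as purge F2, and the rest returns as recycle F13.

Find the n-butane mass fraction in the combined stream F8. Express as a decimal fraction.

n-butane enters only via F14 and leaves only via the purge: 1350×0.162 = 0.149×(n-butane in F9), and the absorber passes all n-butane, so n-butane in F8 = n-butane in F9 = 1467.8 lb/h.
isobutane in F8: m_A = 1350×0.838 + (1−0.149)·(1−0.770)·m_A, so m_A = 1131.3/0.8043 = 1406.6 lb/h.
F8 = 1406.6 + 1467.8 = 2874.4 lb/h.
n-butane fraction in F8 = 1467.8/2874.4 = 0.511.

0.511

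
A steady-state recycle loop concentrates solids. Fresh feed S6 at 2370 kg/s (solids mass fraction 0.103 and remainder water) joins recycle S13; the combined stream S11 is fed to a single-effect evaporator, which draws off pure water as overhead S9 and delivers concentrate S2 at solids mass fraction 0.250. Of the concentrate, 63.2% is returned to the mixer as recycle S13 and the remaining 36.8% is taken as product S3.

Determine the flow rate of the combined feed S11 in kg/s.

4047 kg/s

Overall solids balance (none leaves overhead): solids in fresh feed = solids in product, i.e. 2370×0.103 = (1−0.632)·S2·0.250.
S2 = 244.11/(0.250×0.368) = 2653.4 kg/s.
Recycle S13 = 0.632×2653.4 = 1676.9 kg/s.
Combined feed S11 = 2370 + 1676.9 = 4046.9 kg/s.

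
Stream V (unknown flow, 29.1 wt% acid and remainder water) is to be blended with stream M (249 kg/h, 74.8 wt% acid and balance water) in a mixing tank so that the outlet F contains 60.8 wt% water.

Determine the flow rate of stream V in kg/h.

Let V be the unknown flow. Total out = 249 + V.
water balance: 62.748 + 0.709·V = 0.608·(249 + V)
(0.709 − 0.608)·V = 0.608×249 − 62.748 = 88.644
V = 88.644 / 0.101 = 877.66 kg/h

877.7 kg/h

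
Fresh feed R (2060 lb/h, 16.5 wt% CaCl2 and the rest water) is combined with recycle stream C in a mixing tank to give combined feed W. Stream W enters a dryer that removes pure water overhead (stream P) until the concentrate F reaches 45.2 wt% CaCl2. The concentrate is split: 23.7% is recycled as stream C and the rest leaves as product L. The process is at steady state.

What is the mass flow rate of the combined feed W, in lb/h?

2294 lb/h

Overall CaCl2 balance (none leaves overhead): CaCl2 in fresh feed = CaCl2 in product, i.e. 2060×0.165 = (1−0.237)·F·0.452.
F = 339.9/(0.452×0.763) = 985.57 lb/h.
Recycle C = 0.237×985.57 = 233.58 lb/h.
Combined feed W = 2060 + 233.58 = 2293.6 lb/h.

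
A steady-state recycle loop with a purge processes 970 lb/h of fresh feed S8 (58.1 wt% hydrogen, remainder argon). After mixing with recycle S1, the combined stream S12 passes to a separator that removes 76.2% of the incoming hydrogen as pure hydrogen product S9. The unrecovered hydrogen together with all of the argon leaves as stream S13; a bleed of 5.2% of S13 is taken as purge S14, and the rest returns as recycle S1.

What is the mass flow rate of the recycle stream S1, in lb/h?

argon enters only via S8 and leaves only via the purge: 970×0.419 = 0.052×(argon in S13), and the separator passes all argon, so argon in S12 = argon in S13 = 7816 lb/h.
hydrogen in S12: m_A = 970×0.581 + (1−0.052)·(1−0.762)·m_A, so m_A = 563.57/0.7744 = 727.77 lb/h.
S13 = (1−0.762)×727.77 + 7816 = 7989.2 lb/h.
Recycle S1 = (1−0.052)×7989.2 = 7573.7 lb/h.

7574 lb/h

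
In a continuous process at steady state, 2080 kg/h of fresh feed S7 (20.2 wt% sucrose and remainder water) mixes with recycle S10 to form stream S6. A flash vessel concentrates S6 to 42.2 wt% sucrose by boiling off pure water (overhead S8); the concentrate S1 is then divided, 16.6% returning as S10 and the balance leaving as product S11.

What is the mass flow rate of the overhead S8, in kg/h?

Overall sucrose balance (none leaves overhead): sucrose in fresh feed = sucrose in product, i.e. 2080×0.202 = (1−0.166)·S1·0.422.
S1 = 420.16/(0.422×0.834) = 1193.8 kg/h.
Recycle S10 = 0.166×1193.8 = 198.17 kg/h.
Combined feed S6 = 2080 + 198.17 = 2278.2 kg/h.
Overhead S8 = S6 − S1 = 2278.2 − 1193.8 = 1084.4 kg/h.

1084 kg/h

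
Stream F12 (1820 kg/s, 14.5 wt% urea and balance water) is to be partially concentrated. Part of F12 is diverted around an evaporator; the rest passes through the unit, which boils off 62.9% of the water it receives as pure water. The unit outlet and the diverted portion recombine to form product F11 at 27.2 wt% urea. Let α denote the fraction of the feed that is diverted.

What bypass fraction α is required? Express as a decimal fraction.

0.132

All 1820×0.145 = 263.9 kg/s of urea reaches F11, so F11 = 263.9/0.272 = 970.22 kg/s and vapour = 849.78 kg/s.
The evaporator receives (1−α)·1820 of feed at 0.855 water and removes 0.629 of that water:
0.629×0.855×(1−α)×1820 = 849.78
(1−α) = 849.78/978.79 = 0.8682;  α = 0.1318.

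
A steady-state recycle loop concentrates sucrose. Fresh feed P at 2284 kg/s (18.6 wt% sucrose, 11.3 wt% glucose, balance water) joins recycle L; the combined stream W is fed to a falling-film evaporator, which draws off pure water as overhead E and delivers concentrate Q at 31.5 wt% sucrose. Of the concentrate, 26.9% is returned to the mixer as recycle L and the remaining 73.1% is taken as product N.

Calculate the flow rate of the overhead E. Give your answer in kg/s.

935.4 kg/s

Overall sucrose balance (none leaves overhead): sucrose in fresh feed = sucrose in product, i.e. 2284×0.186 = (1−0.269)·Q·0.315.
Q = 424.82/(0.315×0.731) = 1844.9 kg/s.
Recycle L = 0.269×1844.9 = 496.29 kg/s.
Combined feed W = 2284 + 496.29 = 2780.3 kg/s.
Overhead E = W − Q = 2780.3 − 1844.9 = 935.35 kg/s.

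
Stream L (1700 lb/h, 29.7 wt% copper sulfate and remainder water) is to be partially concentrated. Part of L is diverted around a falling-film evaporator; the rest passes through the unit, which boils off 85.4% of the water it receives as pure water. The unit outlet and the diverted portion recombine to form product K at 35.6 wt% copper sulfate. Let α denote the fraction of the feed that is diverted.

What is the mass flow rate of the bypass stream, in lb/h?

All 1700×0.297 = 504.9 lb/h of copper sulfate reaches K, so K = 504.9/0.356 = 1418.3 lb/h and vapour = 281.74 lb/h.
The evaporator receives (1−α)·1700 of feed at 0.703 water and removes 0.854 of that water:
0.854×0.703×(1−α)×1700 = 281.74
(1−α) = 281.74/1020.6 = 0.2761;  α = 0.7239.
Bypass flow = 0.7239×1700 = 1230.7 lb/h.

1231 lb/h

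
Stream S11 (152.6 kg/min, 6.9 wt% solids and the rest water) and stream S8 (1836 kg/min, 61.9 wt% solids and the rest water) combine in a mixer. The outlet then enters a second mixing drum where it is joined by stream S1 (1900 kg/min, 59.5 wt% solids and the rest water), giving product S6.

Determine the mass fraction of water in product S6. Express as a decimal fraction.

Overall, product flow = 3888.6 kg/min.
water in = 152.6×0.931 + 1836×0.381 + 1900×0.405 = 1611.1 kg/min.
water fraction in S6 = 0.414.

0.414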